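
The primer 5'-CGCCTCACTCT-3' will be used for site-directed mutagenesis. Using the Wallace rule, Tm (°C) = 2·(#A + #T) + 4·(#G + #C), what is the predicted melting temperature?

36°C

G=1, C=6, A=1, T=3
So N_AT = 4 and N_GC = 7.
Tm = 4·7 + 2·4 = 28 + 8 = 36°C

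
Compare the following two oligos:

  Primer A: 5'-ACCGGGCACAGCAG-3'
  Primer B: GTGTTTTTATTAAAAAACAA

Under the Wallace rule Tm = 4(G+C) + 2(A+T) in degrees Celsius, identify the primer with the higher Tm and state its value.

Primer A: A+T=4, G+C=10 → Tm = 2(4)+4(10) = 48°C
Primer B: A+T=17, G+C=3 → Tm = 2(17)+4(3) = 46°C
48°C vs 46°C → primer A is higher.

Primer A, 48°C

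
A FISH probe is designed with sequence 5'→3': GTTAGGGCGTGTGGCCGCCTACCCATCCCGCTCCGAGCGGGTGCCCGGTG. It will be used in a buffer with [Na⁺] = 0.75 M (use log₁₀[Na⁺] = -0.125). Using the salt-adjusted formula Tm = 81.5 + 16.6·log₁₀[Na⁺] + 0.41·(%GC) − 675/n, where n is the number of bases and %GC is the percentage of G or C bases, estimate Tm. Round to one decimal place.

Length n = 50. Scanning the sequence gives T=9, A=4, C=18, G=19.
G+C = 37, so %GC = 37/50 × 100 = 74%
Salt term: 16.6 × (-0.125) = -2.075
GC term: 0.41 × 74 = 30.34; length term: −675/50 = −13.5
Tm = 81.5 + (-2.075) + 30.34 − 13.5 = 96.265 → 96.3°C

96.3°C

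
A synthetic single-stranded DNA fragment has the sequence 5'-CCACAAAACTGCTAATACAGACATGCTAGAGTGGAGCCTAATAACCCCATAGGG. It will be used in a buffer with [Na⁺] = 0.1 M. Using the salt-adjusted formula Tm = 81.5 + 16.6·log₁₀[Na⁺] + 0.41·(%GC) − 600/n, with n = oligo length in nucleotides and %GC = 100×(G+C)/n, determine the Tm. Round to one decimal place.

72.8°C

Length n = 54. Scanning the sequence gives A=20, T=9, G=11, C=14.
G+C = 25, so %GC = 25/54 × 100 = 46.296%
Salt term: 16.6 × (-1) = -16.6
GC term: 0.41 × 46.296 = 18.981; length term: −600/54 = −11.111
Tm = 81.5 + (-16.6) + 18.981 − 11.111 = 72.77 → 72.8°C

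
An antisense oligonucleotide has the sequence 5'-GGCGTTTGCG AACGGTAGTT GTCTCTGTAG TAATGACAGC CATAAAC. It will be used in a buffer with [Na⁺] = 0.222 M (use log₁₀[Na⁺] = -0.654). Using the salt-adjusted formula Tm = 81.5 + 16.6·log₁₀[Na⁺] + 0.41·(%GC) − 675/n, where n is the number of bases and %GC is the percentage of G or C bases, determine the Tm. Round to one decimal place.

75.5°C

Length n = 47. Scanning the sequence gives G=13, A=12, T=13, C=9.
G+C = 22, so %GC = 22/47 × 100 = 46.809%
Salt term: 16.6 × (-0.654) = -10.856
GC term: 0.41 × 46.809 = 19.192; length term: −675/47 = −14.362
Tm = 81.5 + (-10.856) + 19.192 − 14.362 = 75.474 → 75.5°C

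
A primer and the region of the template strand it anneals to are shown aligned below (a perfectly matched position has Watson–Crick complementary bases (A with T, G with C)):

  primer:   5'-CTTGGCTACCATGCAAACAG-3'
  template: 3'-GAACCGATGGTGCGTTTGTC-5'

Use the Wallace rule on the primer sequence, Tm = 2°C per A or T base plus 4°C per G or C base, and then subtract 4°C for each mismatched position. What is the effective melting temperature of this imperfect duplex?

Primer base counts: A=6, T=4, G=4, C=6 → A+T=10, G+C=10
Perfect-match Tm = 2(10) + 4(10) = 20 + 40 = 60°C
Mismatches (positions where the bases are not complementary): 1 (at position 12)
Effective Tm = 60 − 1×4 = 60 − 4 = 56°C

56°C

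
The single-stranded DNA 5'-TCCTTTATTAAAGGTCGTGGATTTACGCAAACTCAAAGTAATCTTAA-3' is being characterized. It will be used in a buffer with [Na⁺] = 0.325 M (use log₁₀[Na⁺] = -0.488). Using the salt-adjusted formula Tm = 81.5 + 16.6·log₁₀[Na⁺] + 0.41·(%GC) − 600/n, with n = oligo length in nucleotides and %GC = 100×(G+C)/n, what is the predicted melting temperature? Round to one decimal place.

Length n = 47. Counting bases: T=16, G=7, C=8, A=16
G+C = 15, so %GC = 15/47 × 100 = 31.915%
Salt term: 16.6 × (-0.488) = -8.101
GC term: 0.41 × 31.915 = 13.085; length term: −600/47 = −12.766
Tm = 81.5 + (-8.101) + 13.085 − 12.766 = 73.718 → 73.7°C

73.7°C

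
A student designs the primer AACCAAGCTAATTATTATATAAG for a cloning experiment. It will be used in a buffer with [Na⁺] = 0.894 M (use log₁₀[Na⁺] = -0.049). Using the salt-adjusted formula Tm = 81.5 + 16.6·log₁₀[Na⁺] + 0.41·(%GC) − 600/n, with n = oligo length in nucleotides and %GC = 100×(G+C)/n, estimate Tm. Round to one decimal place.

63.5°C

Length n = 23. Scanning the sequence gives G=2, A=11, C=3, T=7.
G+C = 5, so %GC = 5/23 × 100 = 21.739%
Salt term: 16.6 × (-0.049) = -0.813
GC term: 0.41 × 21.739 = 8.913; length term: −600/23 = −26.087
Tm = 81.5 + (-0.813) + 8.913 − 26.087 = 63.513 → 63.5°C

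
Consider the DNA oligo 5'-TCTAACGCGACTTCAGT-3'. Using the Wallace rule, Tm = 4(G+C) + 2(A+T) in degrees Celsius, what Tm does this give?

Counting bases: T=5, C=5, G=3, A=4
A+T = 9, G+C = 8
Tm = 2×9 + 4×8 = 50°C

50°C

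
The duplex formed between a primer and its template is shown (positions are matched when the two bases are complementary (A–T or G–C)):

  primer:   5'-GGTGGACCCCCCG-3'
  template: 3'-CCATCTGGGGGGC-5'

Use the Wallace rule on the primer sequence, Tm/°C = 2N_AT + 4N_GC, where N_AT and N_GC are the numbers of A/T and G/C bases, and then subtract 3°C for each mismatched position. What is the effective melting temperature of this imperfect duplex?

Primer base counts: A=1, T=1, G=5, C=6 → A+T=2, G+C=11
Perfect-match Tm = 2(2) + 4(11) = 4 + 44 = 48°C
Mismatches (positions where the bases are not complementary): 1 (at position 4)
Effective Tm = 48 − 1×3 = 48 − 3 = 45°C

45°C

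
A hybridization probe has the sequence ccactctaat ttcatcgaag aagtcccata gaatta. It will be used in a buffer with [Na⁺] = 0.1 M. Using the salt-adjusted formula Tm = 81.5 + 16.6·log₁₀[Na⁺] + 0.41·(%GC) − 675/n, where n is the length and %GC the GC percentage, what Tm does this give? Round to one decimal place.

61.0°C

Length n = 36. Scanning the sequence gives G=4, C=9, A=13, T=10.
G+C = 13, so %GC = 13/36 × 100 = 36.111%
Salt term: 16.6 × (-1) = -16.6
GC term: 0.41 × 36.111 = 14.806; length term: −675/36 = −18.75
Tm = 81.5 + (-16.6) + 14.806 − 18.75 = 60.956 → 61.0°C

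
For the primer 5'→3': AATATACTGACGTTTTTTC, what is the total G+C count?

Base counts: T=9, G=2, A=5, C=3
Total G or C: 2 + 3 = 5

5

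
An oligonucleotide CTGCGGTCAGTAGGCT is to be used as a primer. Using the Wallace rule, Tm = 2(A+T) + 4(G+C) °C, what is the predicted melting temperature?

52°C

A=2, G=6, T=4, C=4
A+T = 6, G+C = 10
Tm = 2(6) + 4(10) = 12 + 40 = 52°C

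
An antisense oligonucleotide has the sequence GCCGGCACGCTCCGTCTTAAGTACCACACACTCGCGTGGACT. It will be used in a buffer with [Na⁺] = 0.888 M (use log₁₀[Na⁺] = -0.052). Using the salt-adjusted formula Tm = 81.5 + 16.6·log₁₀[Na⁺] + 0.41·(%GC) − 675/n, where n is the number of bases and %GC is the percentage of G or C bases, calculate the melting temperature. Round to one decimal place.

Length n = 42. Counting bases: C=16, A=8, G=10, T=8
G+C = 26, so %GC = 26/42 × 100 = 61.905%
Salt term: 16.6 × (-0.052) = -0.863
GC term: 0.41 × 61.905 = 25.381; length term: −675/42 = −16.071
Tm = 81.5 + (-0.863) + 25.381 − 16.071 = 89.947 → 89.9°C

89.9°C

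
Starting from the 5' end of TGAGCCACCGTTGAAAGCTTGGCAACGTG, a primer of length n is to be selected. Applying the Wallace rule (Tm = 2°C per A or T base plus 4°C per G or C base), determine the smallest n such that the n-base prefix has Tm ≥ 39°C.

n = 13

First 12 bases: TGAGCCACCGTT → Tm = 38°C (< 39°C)
First 13 bases: TGAGCCACCGTTG → Tm = 42°C (≥ 39°C)
Since every base adds ≥2°C, Tm only increases with n, so the threshold is first crossed at n = 13.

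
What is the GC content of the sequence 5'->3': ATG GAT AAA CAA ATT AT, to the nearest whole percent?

18%

T=5, C=1, A=9, G=2
G+C = 2 + 1 = 3 out of 17 bases
%GC = 3/17 × 100 = 17.65% ≈ 18%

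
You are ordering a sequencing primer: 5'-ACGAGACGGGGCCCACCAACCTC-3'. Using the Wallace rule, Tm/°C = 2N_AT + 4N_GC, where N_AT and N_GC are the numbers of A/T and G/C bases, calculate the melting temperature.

Counting bases: A=6, T=1, C=10, G=6
A+T = 7, G+C = 16
Tm = 2(7) + 4(16) = 14 + 64 = 78°C

78°C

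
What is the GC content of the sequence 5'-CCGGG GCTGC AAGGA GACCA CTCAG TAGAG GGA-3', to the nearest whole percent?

Counting bases: C=8, A=9, T=3, G=13
G+C = 13 + 8 = 21 out of 33 bases
%GC = 21/33 × 100 = 63.64% ≈ 64%

64%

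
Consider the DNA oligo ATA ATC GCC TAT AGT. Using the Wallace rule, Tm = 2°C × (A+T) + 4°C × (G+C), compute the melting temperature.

Base counts: A=5, T=5, C=3, G=2
A+T = 10, G+C = 5
Tm = 2×10 + 4×5 = 40°C

40°C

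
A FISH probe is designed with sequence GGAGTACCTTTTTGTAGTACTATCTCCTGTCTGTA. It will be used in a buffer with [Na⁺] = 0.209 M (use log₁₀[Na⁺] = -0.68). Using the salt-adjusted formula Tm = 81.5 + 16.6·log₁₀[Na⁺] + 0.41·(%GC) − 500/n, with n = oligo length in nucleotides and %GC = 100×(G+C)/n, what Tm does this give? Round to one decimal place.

72.3°C

Length n = 35. Scanning the sequence gives T=15, C=7, G=7, A=6.
G+C = 14, so %GC = 14/35 × 100 = 40%
Salt term: 16.6 × (-0.68) = -11.288
GC term: 0.41 × 40 = 16.4; length term: −500/35 = −14.286
Tm = 81.5 + (-11.288) + 16.4 − 14.286 = 72.326 → 72.3°C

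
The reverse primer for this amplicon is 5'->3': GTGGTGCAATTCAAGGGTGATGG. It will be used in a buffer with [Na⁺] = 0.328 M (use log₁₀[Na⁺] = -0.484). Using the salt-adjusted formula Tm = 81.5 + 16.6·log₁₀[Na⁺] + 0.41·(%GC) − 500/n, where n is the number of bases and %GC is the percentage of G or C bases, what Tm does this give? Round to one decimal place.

73.1°C

Length n = 23. Scanning the sequence gives T=6, C=2, G=10, A=5.
G+C = 12, so %GC = 12/23 × 100 = 52.174%
Salt term: 16.6 × (-0.484) = -8.034
GC term: 0.41 × 52.174 = 21.391; length term: −500/23 = −21.739
Tm = 81.5 + (-8.034) + 21.391 − 21.739 = 73.118 → 73.1°C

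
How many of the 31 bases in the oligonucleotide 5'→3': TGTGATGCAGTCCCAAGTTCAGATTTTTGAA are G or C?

Base counts: G=7, T=11, A=8, C=5
G+C = 7 + 5 = 12

12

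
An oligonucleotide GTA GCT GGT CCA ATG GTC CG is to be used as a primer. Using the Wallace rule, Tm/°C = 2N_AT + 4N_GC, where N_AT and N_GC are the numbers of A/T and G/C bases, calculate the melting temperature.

64°C

Base counts: C=5, T=5, G=7, A=3
AT pairs contribute 8, GC pairs contribute 12.
Tm = 2(8) + 4(12) = 16 + 48 = 64°C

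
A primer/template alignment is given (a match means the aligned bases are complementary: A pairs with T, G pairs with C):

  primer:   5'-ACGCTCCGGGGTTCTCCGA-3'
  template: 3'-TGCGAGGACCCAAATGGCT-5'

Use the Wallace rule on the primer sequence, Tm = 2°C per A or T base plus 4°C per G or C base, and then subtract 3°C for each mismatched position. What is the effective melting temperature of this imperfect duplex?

55°C

Primer base counts: A=2, T=4, G=6, C=7 → A+T=6, G+C=13
Perfect-match Tm = 2(6) + 4(13) = 12 + 52 = 64°C
Mismatches (positions where the bases are not complementary): 3 (at positions 8, 14, 15)
Effective Tm = 64 − 3×3 = 64 − 9 = 55°C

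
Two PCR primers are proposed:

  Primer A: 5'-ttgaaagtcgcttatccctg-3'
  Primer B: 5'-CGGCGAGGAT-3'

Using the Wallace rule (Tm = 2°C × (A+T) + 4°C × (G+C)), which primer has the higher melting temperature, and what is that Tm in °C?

Primer A: A+T=11, G+C=9 → Tm = 2(11)+4(9) = 58°C
Primer B: A+T=3, G+C=7 → Tm = 2(3)+4(7) = 34°C
58°C vs 34°C → primer A is higher.

Primer A, 58°C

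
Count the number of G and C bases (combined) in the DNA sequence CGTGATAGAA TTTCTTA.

Counting bases: G=3, T=7, C=2, A=5
Total G or C: 3 + 2 = 5

5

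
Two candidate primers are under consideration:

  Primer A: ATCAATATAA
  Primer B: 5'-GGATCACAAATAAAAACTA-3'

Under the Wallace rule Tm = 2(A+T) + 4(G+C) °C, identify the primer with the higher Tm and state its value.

Primer B, 48°C

Primer A: A+T=9, G+C=1 → Tm = 2(9)+4(1) = 22°C
Primer B: A+T=14, G+C=5 → Tm = 2(14)+4(5) = 48°C
22°C vs 48°C → primer B is higher.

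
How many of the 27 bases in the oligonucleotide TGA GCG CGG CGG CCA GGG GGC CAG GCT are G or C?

22

Counting bases: T=2, A=3, G=14, C=8
Total G or C: 14 + 8 = 22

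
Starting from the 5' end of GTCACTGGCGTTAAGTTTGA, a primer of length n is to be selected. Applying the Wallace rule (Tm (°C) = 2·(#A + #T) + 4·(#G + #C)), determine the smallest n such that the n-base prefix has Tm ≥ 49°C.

First 16 bases: GTCACTGGCGTTAAGT → Tm = 48°C (< 49°C)
First 17 bases: GTCACTGGCGTTAAGTT → Tm = 50°C (≥ 49°C)
Since every base adds ≥2°C, Tm only increases with n, so the threshold is first crossed at n = 17.

n = 17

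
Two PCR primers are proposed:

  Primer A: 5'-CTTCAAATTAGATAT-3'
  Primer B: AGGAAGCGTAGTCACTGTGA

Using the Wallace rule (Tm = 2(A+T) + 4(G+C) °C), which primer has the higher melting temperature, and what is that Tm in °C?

Primer B, 60°C

Primer A: A+T=12, G+C=3 → Tm = 2(12)+4(3) = 36°C
Primer B: A+T=10, G+C=10 → Tm = 2(10)+4(10) = 60°C
36°C vs 60°C → primer B is higher.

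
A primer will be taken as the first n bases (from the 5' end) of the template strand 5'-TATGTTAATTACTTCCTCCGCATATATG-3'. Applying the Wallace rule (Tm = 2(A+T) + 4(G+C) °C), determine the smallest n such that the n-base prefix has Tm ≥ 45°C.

First 17 bases: TATGTTAATTACTTCCT → Tm = 42°C (< 45°C)
First 18 bases: TATGTTAATTACTTCCTC → Tm = 46°C (≥ 45°C)
Each additional base adds 2°C (A/T) or 4°C (G/C), so Tm is non-decreasing in n; n = 18 is the first length to reach 45°C.

n = 18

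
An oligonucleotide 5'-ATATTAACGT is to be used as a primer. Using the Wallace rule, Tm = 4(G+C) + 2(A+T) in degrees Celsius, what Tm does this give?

Base counts: A=4, C=1, G=1, T=4
So N_AT = 8 and N_GC = 2.
Tm = 4·2 + 2·8 = 8 + 16 = 24°C

24°C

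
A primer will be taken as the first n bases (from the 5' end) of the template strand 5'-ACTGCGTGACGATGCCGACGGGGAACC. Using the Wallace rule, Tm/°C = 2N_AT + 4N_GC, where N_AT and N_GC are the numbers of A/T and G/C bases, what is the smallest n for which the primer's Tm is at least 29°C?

First 9 bases: ACTGCGTGA → Tm = 28°C (< 29°C)
First 10 bases: ACTGCGTGAC → Tm = 32°C (≥ 29°C)
Since every base adds ≥2°C, Tm only increases with n, so the threshold is first crossed at n = 10.

n = 10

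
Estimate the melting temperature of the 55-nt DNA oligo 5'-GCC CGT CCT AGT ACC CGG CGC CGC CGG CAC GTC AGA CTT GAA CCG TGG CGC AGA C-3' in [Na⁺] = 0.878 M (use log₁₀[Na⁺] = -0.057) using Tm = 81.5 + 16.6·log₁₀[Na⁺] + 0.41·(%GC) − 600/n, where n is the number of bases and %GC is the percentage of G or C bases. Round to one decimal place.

98.7°C

Length n = 55. Scanning the sequence gives T=7, A=9, G=17, C=22.
G+C = 39, so %GC = 39/55 × 100 = 70.909%
Salt term: 16.6 × (-0.057) = -0.946
GC term: 0.41 × 70.909 = 29.073; length term: −600/55 = −10.909
Tm = 81.5 + (-0.946) + 29.073 − 10.909 = 98.718 → 98.7°C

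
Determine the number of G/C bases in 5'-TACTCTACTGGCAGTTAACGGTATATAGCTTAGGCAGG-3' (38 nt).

Base counts: C=7, G=10, A=10, T=11
G+C = 10 + 7 = 17

17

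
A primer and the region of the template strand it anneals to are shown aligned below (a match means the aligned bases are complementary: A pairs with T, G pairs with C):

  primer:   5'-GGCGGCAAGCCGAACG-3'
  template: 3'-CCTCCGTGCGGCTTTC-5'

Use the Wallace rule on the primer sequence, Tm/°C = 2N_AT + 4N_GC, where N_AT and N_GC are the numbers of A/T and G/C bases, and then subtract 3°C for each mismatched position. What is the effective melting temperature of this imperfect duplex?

47°C

Primer base counts: A=4, T=0, G=7, C=5 → A+T=4, G+C=12
Perfect-match Tm = 2(4) + 4(12) = 8 + 48 = 56°C
Mismatches (positions where the bases are not complementary): 3 (at positions 3, 8, 15)
Effective Tm = 56 − 3×3 = 56 − 9 = 47°C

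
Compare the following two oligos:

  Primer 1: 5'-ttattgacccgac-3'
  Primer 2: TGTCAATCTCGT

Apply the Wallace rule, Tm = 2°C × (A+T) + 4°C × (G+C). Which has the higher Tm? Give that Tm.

Primer 1: A+T=7, G+C=6 → Tm = 2(7)+4(6) = 38°C
Primer 2: A+T=7, G+C=5 → Tm = 2(7)+4(5) = 34°C
38°C vs 34°C → primer 1 is higher.

Primer 1, 38°C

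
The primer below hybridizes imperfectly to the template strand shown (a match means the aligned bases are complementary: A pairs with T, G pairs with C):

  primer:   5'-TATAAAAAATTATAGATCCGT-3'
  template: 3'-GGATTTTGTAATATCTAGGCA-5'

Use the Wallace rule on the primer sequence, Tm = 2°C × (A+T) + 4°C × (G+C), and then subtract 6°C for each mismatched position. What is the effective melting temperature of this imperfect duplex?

32°C

Primer base counts: A=10, T=7, G=2, C=2 → A+T=17, G+C=4
Perfect-match Tm = 2(17) + 4(4) = 34 + 16 = 50°C
Mismatches (positions where the bases are not complementary): 3 (at positions 1, 2, 8)
Effective Tm = 50 − 3×6 = 50 − 18 = 32°C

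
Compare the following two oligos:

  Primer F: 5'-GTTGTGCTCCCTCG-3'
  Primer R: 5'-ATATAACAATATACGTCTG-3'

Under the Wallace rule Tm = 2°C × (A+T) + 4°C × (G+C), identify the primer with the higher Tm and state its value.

Primer R, 48°C

Primer F: A+T=5, G+C=9 → Tm = 2(5)+4(9) = 46°C
Primer R: A+T=14, G+C=5 → Tm = 2(14)+4(5) = 48°C
46°C vs 48°C → primer R is higher.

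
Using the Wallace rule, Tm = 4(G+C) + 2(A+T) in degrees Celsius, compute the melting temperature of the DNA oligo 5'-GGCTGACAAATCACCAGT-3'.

54°C

Counting bases: T=3, G=4, C=5, A=6
AT pairs contribute 9, GC pairs contribute 9.
Tm = 4·9 + 2·9 = 36 + 18 = 54°C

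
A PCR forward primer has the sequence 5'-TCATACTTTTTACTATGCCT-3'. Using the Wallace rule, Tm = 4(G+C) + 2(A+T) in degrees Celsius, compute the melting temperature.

C=5, T=10, A=4, G=1
So N_AT = 14 and N_GC = 6.
Tm = 4·6 + 2·14 = 24 + 28 = 52°C

52°C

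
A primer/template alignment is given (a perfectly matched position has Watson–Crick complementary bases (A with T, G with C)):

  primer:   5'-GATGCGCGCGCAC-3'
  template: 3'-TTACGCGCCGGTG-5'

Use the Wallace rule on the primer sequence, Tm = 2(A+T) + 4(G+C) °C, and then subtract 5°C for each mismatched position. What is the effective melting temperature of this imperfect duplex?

Primer base counts: A=2, T=1, G=5, C=5 → A+T=3, G+C=10
Perfect-match Tm = 2(3) + 4(10) = 6 + 40 = 46°C
Mismatches (positions where the bases are not complementary): 3 (at positions 1, 9, 10)
Effective Tm = 46 − 3×5 = 46 − 15 = 31°C

31°C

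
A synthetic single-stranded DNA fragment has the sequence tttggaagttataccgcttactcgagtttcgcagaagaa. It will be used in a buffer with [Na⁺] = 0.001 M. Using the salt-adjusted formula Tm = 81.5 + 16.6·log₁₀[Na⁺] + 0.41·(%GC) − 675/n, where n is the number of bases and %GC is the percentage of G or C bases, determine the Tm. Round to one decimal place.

Length n = 39. A=11, T=12, G=9, C=7
G+C = 16, so %GC = 16/39 × 100 = 41.026%
Salt term: 16.6 × (-3) = -49.8
GC term: 0.41 × 41.026 = 16.821; length term: −675/39 = −17.308
Tm = 81.5 + (-49.8) + 16.821 − 17.308 = 31.213 → 31.2°C

31.2°C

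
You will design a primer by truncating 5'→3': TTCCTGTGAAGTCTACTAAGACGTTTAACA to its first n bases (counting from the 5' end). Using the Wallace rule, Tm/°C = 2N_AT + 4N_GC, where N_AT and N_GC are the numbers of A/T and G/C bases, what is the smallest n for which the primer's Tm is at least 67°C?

n = 24

First 23 bases: TTCCTGTGAAGTCTACTAAGACG → Tm = 66°C (< 67°C)
First 24 bases: TTCCTGTGAAGTCTACTAAGACGT → Tm = 68°C (≥ 67°C)
Each additional base adds 2°C (A/T) or 4°C (G/C), so Tm is non-decreasing in n; n = 24 is the first length to reach 67°C.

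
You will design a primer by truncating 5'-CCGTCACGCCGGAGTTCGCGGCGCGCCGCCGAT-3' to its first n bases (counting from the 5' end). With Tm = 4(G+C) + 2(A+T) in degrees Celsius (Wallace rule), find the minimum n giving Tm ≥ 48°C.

First 13 bases: CCGTCACGCCGGA → Tm = 46°C (< 48°C)
First 14 bases: CCGTCACGCCGGAG → Tm = 50°C (≥ 48°C)
Each additional base adds 2°C (A/T) or 4°C (G/C), so Tm is non-decreasing in n; n = 14 is the first length to reach 48°C.

n = 14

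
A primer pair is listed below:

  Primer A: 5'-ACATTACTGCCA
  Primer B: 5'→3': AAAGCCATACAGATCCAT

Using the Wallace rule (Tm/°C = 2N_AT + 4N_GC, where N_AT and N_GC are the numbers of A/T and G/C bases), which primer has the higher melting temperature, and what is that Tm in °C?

Primer B, 50°C

Primer A: A+T=7, G+C=5 → Tm = 2(7)+4(5) = 34°C
Primer B: A+T=11, G+C=7 → Tm = 2(11)+4(7) = 50°C
34°C vs 50°C → primer B is higher.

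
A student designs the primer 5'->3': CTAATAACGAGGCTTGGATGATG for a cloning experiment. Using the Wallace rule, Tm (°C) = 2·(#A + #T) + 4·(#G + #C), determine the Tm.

66°C

G=7, A=7, T=6, C=3
So N_AT = 13 and N_GC = 10.
Tm = 4·10 + 2·13 = 40 + 26 = 66°C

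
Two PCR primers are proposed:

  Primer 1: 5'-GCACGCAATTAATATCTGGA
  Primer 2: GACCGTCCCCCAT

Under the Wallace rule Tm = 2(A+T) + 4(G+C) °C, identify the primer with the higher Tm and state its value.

Primer 1: A+T=12, G+C=8 → Tm = 2(12)+4(8) = 56°C
Primer 2: A+T=4, G+C=9 → Tm = 2(4)+4(9) = 44°C
56°C vs 44°C → primer 1 is higher.

Primer 1, 56°C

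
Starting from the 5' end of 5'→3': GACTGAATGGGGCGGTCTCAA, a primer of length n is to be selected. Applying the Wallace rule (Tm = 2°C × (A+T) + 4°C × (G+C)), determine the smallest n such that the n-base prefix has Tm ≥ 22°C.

n = 8

First 7 bases: GACTGAA → Tm = 20°C (< 22°C)
First 8 bases: GACTGAAT → Tm = 22°C (≥ 22°C)
Each additional base adds 2°C (A/T) or 4°C (G/C), so Tm is non-decreasing in n; n = 8 is the first length to reach 22°C.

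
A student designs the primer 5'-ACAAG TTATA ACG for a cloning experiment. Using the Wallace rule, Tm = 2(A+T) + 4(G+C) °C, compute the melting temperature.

34°C

Counting bases: G=2, T=3, A=6, C=2
AT pairs contribute 9, GC pairs contribute 4.
Tm = 2×9 + 4×4 = 34°C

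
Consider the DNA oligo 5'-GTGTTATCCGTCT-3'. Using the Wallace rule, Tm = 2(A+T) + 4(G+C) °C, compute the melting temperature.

38°C

A=1, T=6, G=3, C=3
So N_AT = 7 and N_GC = 6.
Tm = 4·6 + 2·7 = 24 + 14 = 38°C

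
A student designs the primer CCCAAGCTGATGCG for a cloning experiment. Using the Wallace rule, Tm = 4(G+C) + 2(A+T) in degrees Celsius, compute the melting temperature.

46°C

Scanning the sequence gives C=5, G=4, A=3, T=2.
AT pairs contribute 5, GC pairs contribute 9.
Tm = 4·9 + 2·5 = 36 + 10 = 46°C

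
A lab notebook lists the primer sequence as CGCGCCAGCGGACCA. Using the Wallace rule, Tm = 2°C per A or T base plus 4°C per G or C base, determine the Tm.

54°C

Base counts: C=7, A=3, T=0, G=5
A+T = 3, G+C = 12
Tm = 2(3) + 4(12) = 6 + 48 = 54°C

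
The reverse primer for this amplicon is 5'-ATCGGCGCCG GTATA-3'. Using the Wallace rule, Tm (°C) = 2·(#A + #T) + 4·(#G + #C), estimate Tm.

48°C

Counting bases: C=4, G=5, T=3, A=3
A+T = 6, G+C = 9
Tm = 2×6 + 4×9 = 48°C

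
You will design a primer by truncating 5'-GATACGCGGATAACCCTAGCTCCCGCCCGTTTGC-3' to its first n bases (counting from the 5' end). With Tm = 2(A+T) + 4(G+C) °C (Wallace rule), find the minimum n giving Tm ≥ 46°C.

First 14 bases: GATACGCGGATAAC → Tm = 42°C (< 46°C)
First 15 bases: GATACGCGGATAACC → Tm = 46°C (≥ 46°C)
Each additional base adds 2°C (A/T) or 4°C (G/C), so Tm is non-decreasing in n; n = 15 is the first length to reach 46°C.

n = 15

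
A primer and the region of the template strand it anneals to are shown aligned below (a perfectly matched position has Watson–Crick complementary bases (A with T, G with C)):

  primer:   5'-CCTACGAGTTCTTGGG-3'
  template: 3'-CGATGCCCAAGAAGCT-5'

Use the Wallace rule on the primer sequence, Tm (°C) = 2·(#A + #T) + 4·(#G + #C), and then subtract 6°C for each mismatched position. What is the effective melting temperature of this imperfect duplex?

26°C

Primer base counts: A=2, T=5, G=5, C=4 → A+T=7, G+C=9
Perfect-match Tm = 2(7) + 4(9) = 14 + 36 = 50°C
Mismatches (positions where the bases are not complementary): 4 (at positions 1, 7, 14, 16)
Effective Tm = 50 − 4×6 = 50 − 24 = 26°C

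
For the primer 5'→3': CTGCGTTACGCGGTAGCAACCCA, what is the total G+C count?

Scanning the sequence gives G=6, A=5, C=8, T=4.
G+C = 6 + 8 = 14

14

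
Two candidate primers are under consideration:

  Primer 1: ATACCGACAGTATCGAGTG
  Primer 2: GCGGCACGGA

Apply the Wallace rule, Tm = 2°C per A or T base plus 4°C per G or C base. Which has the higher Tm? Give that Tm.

Primer 1: A+T=10, G+C=9 → Tm = 2(10)+4(9) = 56°C
Primer 2: A+T=2, G+C=8 → Tm = 2(2)+4(8) = 36°C
56°C vs 36°C → primer 1 is higher.

Primer 1, 56°C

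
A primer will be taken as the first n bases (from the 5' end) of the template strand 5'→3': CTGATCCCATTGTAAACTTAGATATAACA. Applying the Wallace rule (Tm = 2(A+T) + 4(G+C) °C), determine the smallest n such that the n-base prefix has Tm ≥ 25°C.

n = 8

First 7 bases: CTGATCC → Tm = 22°C (< 25°C)
First 8 bases: CTGATCCC → Tm = 26°C (≥ 25°C)
Since every base adds ≥2°C, Tm only increases with n, so the threshold is first crossed at n = 8.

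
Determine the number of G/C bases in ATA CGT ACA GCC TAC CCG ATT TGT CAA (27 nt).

12

Base counts: G=4, A=8, T=7, C=8
G+C = 4 + 8 = 12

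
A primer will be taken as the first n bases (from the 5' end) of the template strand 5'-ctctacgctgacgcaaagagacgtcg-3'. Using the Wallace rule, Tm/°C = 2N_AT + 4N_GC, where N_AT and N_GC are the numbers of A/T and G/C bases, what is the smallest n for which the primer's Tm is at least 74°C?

n = 24

First 23 bases: CTCTACGCTGACGCAAAGAGACG → Tm = 72°C (< 74°C)
First 24 bases: CTCTACGCTGACGCAAAGAGACGT → Tm = 74°C (≥ 74°C)
Each additional base adds 2°C (A/T) or 4°C (G/C), so Tm is non-decreasing in n; n = 24 is the first length to reach 74°C.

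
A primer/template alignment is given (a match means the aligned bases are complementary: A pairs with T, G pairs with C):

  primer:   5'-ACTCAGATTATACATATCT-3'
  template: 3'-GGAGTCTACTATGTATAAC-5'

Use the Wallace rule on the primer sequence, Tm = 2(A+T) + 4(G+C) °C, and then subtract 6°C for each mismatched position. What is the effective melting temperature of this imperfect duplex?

Primer base counts: A=7, T=7, G=1, C=4 → A+T=14, G+C=5
Perfect-match Tm = 2(14) + 4(5) = 28 + 20 = 48°C
Mismatches (positions where the bases are not complementary): 4 (at positions 1, 9, 18, 19)
Effective Tm = 48 − 4×6 = 48 − 24 = 24°C

24°C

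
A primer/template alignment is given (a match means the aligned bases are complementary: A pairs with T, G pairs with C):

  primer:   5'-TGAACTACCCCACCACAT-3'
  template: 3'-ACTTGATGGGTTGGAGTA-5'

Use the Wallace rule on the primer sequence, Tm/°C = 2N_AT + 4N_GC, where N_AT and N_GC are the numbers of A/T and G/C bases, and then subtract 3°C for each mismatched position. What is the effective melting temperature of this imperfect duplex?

48°C

Primer base counts: A=6, T=3, G=1, C=8 → A+T=9, G+C=9
Perfect-match Tm = 2(9) + 4(9) = 18 + 36 = 54°C
Mismatches (positions where the bases are not complementary): 2 (at positions 11, 15)
Effective Tm = 54 − 2×3 = 54 − 6 = 48°C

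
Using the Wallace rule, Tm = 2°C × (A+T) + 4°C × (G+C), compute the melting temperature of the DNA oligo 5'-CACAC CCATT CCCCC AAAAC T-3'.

C=11, G=0, T=3, A=7
A+T = 10, G+C = 11
Tm = 2(10) + 4(11) = 20 + 44 = 64°C

64°C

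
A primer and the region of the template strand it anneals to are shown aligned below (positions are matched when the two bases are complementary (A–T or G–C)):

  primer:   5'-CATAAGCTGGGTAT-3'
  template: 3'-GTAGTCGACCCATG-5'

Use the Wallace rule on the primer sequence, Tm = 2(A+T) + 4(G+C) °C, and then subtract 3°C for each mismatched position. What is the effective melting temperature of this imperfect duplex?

Primer base counts: A=4, T=4, G=4, C=2 → A+T=8, G+C=6
Perfect-match Tm = 2(8) + 4(6) = 16 + 24 = 40°C
Mismatches (positions where the bases are not complementary): 2 (at positions 4, 14)
Effective Tm = 40 − 2×3 = 40 − 6 = 34°C

34°C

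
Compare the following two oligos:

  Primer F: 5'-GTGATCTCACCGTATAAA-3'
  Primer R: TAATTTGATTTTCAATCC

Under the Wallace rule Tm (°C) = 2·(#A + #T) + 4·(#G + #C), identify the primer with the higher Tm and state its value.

Primer F, 50°C

Primer F: A+T=11, G+C=7 → Tm = 2(11)+4(7) = 50°C
Primer R: A+T=14, G+C=4 → Tm = 2(14)+4(4) = 44°C
50°C vs 44°C → primer F is higher.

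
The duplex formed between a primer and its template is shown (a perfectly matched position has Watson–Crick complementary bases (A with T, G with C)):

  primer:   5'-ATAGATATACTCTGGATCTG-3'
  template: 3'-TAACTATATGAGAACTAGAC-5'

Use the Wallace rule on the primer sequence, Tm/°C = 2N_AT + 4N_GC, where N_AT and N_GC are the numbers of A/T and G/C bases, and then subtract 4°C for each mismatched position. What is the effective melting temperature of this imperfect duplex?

46°C

Primer base counts: A=6, T=7, G=4, C=3 → A+T=13, G+C=7
Perfect-match Tm = 2(13) + 4(7) = 26 + 28 = 54°C
Mismatches (positions where the bases are not complementary): 2 (at positions 3, 14)
Effective Tm = 54 − 2×4 = 54 − 8 = 46°C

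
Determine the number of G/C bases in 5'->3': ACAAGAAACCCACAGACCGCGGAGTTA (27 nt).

14

Base counts: A=11, C=8, T=2, G=6
Total G or C: 6 + 8 = 14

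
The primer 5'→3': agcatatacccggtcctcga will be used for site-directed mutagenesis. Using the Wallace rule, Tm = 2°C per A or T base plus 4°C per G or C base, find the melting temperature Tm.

Base counts: C=7, G=4, T=4, A=5
AT pairs contribute 9, GC pairs contribute 11.
Tm = 2×9 + 4×11 = 62°C

62°C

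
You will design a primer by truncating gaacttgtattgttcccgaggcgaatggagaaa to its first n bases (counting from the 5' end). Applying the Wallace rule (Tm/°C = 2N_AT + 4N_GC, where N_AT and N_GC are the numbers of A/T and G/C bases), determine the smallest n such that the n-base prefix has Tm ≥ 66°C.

First 21 bases: GAACTTGTATTGTTCCCGAGG → Tm = 62°C (< 66°C)
First 22 bases: GAACTTGTATTGTTCCCGAGGC → Tm = 66°C (≥ 66°C)
Each additional base adds 2°C (A/T) or 4°C (G/C), so Tm is non-decreasing in n; n = 22 is the first length to reach 66°C.

n = 22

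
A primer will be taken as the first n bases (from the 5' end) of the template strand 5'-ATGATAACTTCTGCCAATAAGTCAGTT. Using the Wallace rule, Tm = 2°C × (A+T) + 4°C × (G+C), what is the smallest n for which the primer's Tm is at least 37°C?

First 13 bases: ATGATAACTTCTG → Tm = 34°C (< 37°C)
First 14 bases: ATGATAACTTCTGC → Tm = 38°C (≥ 37°C)
Since every base adds ≥2°C, Tm only increases with n, so the threshold is first crossed at n = 14.

n = 14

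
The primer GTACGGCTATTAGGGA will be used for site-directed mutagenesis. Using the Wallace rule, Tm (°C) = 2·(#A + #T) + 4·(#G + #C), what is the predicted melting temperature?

Scanning the sequence gives C=2, G=6, T=4, A=4.
So N_AT = 8 and N_GC = 8.
Tm = 2×8 + 4×8 = 48°C

48°C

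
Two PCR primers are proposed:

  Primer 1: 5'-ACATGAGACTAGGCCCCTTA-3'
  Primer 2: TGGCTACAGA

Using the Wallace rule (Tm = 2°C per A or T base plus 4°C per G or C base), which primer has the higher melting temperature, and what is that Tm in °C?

Primer 1, 60°C

Primer 1: A+T=10, G+C=10 → Tm = 2(10)+4(10) = 60°C
Primer 2: A+T=5, G+C=5 → Tm = 2(5)+4(5) = 30°C
60°C vs 30°C → primer 1 is higher.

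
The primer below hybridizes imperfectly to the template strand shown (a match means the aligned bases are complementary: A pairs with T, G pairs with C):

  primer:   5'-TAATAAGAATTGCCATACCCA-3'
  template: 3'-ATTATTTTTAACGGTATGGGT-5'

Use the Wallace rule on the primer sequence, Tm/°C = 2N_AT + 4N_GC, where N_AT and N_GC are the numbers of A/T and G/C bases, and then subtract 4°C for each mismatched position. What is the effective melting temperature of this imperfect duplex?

52°C

Primer base counts: A=9, T=5, G=2, C=5 → A+T=14, G+C=7
Perfect-match Tm = 2(14) + 4(7) = 28 + 28 = 56°C
Mismatches (positions where the bases are not complementary): 1 (at position 7)
Effective Tm = 56 − 1×4 = 56 − 4 = 52°C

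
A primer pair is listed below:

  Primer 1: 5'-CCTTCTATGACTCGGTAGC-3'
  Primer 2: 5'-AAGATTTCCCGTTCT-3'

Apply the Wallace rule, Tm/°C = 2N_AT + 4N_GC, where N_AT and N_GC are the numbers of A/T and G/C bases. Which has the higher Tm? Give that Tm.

Primer 1: A+T=9, G+C=10 → Tm = 2(9)+4(10) = 58°C
Primer 2: A+T=9, G+C=6 → Tm = 2(9)+4(6) = 42°C
58°C vs 42°C → primer 1 is higher.

Primer 1, 58°C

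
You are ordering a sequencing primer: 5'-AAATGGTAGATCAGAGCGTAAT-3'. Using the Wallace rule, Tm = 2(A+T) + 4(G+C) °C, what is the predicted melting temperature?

60°C

Counting bases: G=6, T=5, C=2, A=9
So N_AT = 14 and N_GC = 8.
Tm = 4·8 + 2·14 = 32 + 28 = 60°C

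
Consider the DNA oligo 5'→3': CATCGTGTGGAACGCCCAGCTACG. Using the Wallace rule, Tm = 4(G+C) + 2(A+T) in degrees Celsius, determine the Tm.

Base counts: T=4, G=7, C=8, A=5
So N_AT = 9 and N_GC = 15.
Tm = 2(9) + 4(15) = 18 + 60 = 78°C

78°C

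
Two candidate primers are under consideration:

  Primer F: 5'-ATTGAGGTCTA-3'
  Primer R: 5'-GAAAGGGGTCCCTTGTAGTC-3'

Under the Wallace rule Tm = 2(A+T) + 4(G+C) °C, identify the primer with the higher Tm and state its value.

Primer R, 62°C

Primer F: A+T=7, G+C=4 → Tm = 2(7)+4(4) = 30°C
Primer R: A+T=9, G+C=11 → Tm = 2(9)+4(11) = 62°C
30°C vs 62°C → primer R is higher.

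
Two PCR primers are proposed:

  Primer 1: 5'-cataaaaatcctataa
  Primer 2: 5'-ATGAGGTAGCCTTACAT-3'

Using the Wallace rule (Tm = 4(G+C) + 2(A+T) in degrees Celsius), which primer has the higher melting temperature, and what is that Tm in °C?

Primer 1: A+T=13, G+C=3 → Tm = 2(13)+4(3) = 38°C
Primer 2: A+T=10, G+C=7 → Tm = 2(10)+4(7) = 48°C
38°C vs 48°C → primer 2 is higher.

Primer 2, 48°C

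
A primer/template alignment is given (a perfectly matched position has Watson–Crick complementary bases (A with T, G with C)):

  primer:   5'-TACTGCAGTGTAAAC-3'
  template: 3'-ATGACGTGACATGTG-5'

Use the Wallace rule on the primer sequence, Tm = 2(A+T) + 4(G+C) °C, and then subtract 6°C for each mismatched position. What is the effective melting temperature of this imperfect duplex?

30°C

Primer base counts: A=5, T=4, G=3, C=3 → A+T=9, G+C=6
Perfect-match Tm = 2(9) + 4(6) = 18 + 24 = 42°C
Mismatches (positions where the bases are not complementary): 2 (at positions 8, 13)
Effective Tm = 42 − 2×6 = 42 − 12 = 30°C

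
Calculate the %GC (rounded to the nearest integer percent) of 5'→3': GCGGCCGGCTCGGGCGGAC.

Base counts: G=10, T=1, A=1, C=7
G+C = 10 + 7 = 17 out of 19 bases
%GC = 17/19 × 100 = 89.47% ≈ 89%

89%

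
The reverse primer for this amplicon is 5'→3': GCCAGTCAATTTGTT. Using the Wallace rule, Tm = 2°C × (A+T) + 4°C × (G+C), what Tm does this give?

Base counts: A=3, G=3, T=6, C=3
AT pairs contribute 9, GC pairs contribute 6.
Tm = 4·6 + 2·9 = 24 + 18 = 42°C

42°C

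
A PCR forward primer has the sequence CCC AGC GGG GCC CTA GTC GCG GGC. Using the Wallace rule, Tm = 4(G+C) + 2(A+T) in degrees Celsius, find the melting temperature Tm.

88°C

A=2, G=10, T=2, C=10
AT pairs contribute 4, GC pairs contribute 20.
Tm = 2(4) + 4(20) = 8 + 80 = 88°C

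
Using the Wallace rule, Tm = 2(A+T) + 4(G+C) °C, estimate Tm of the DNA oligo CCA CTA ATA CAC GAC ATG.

52°C

A=7, C=6, T=3, G=2
AT pairs contribute 10, GC pairs contribute 8.
Tm = 4·8 + 2·10 = 32 + 20 = 52°C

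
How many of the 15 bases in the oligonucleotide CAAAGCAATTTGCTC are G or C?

6

G=2, T=4, A=5, C=4
G+C = 2 + 4 = 6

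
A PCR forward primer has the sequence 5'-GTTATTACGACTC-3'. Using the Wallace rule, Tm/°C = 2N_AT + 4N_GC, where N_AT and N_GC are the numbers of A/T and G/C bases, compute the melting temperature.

36°C

G=2, C=3, T=5, A=3
AT pairs contribute 8, GC pairs contribute 5.
Tm = 2×8 + 4×5 = 36°C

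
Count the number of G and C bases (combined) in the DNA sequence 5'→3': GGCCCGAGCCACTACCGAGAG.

Scanning the sequence gives C=8, G=7, T=1, A=5.
Total G or C: 7 + 8 = 15

15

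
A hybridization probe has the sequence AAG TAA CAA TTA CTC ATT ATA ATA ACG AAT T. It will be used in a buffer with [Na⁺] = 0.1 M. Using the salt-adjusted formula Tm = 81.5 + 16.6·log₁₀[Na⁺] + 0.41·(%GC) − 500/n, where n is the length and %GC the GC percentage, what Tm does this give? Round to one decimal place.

56.7°C

Length n = 31. Scanning the sequence gives T=10, G=2, C=4, A=15.
G+C = 6, so %GC = 6/31 × 100 = 19.355%
Salt term: 16.6 × (-1) = -16.6
GC term: 0.41 × 19.355 = 7.936; length term: −500/31 = −16.129
Tm = 81.5 + (-16.6) + 7.936 − 16.129 = 56.707 → 56.7°C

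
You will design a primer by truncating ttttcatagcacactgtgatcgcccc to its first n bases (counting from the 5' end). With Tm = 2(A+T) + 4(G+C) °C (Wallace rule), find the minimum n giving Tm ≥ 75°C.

First 25 bases: TTTTCATAGCACACTGTGATCGCCC → Tm = 74°C (< 75°C)
First 26 bases: TTTTCATAGCACACTGTGATCGCCCC → Tm = 78°C (≥ 75°C)
Since every base adds ≥2°C, Tm only increases with n, so the threshold is first crossed at n = 26.

n = 26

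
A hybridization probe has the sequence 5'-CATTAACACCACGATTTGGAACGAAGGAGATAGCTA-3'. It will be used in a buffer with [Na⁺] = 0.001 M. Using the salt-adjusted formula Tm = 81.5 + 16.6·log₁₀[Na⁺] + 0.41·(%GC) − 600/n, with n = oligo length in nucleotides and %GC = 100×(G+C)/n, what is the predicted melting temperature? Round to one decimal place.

Length n = 36. T=7, A=14, C=7, G=8
G+C = 15, so %GC = 15/36 × 100 = 41.667%
Salt term: 16.6 × (-3) = -49.8
GC term: 0.41 × 41.667 = 17.083; length term: −600/36 = −16.667
Tm = 81.5 + (-49.8) + 17.083 − 16.667 = 32.116 → 32.1°C

32.1°C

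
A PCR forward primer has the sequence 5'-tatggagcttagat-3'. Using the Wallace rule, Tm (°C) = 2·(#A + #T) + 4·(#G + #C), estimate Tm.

38°C

T=5, A=4, C=1, G=4
So N_AT = 9 and N_GC = 5.
Tm = 2(9) + 4(5) = 18 + 20 = 38°C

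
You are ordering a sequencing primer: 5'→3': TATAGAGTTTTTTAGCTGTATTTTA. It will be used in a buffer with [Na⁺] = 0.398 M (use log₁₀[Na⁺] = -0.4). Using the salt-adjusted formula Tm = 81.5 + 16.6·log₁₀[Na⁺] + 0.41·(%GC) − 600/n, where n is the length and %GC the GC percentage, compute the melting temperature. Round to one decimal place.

59.1°C

Length n = 25. Base counts: C=1, G=4, T=14, A=6
G+C = 5, so %GC = 5/25 × 100 = 20%
Salt term: 16.6 × (-0.4) = -6.64
GC term: 0.41 × 20 = 8.2; length term: −600/25 = −24
Tm = 81.5 + (-6.64) + 8.2 − 24 = 59.06 → 59.1°C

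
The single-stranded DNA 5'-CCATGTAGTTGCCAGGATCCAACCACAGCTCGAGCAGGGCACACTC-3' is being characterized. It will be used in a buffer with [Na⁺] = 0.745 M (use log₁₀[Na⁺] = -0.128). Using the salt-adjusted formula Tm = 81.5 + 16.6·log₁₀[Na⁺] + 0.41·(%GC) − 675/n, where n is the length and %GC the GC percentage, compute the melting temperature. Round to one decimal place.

Length n = 46. Scanning the sequence gives G=11, T=7, A=12, C=16.
G+C = 27, so %GC = 27/46 × 100 = 58.696%
Salt term: 16.6 × (-0.128) = -2.125
GC term: 0.41 × 58.696 = 24.065; length term: −675/46 = −14.674
Tm = 81.5 + (-2.125) + 24.065 − 14.674 = 88.766 → 88.8°C

88.8°C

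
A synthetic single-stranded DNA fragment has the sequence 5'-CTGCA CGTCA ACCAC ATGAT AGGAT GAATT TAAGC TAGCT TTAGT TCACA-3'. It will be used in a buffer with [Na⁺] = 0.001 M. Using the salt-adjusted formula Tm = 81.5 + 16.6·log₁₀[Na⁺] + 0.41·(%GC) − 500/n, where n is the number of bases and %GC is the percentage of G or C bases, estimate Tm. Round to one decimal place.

38.1°C

Length n = 50. Scanning the sequence gives G=9, C=11, A=16, T=14.
G+C = 20, so %GC = 20/50 × 100 = 40%
Salt term: 16.6 × (-3) = -49.8
GC term: 0.41 × 40 = 16.4; length term: −500/50 = −10
Tm = 81.5 + (-49.8) + 16.4 − 10 = 38.1 → 38.1°C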